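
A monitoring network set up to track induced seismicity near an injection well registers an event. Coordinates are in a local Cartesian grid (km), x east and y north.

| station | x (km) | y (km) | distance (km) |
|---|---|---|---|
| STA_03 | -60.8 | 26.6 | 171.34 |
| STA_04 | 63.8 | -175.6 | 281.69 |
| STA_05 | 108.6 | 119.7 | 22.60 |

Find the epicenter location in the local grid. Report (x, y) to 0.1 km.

(91.7, 104.7)

Circle about each station: (x + 60.8)² + (y − 26.6)² = 171.34²; (x − 63.8)² + (y + 175.6)² = 281.69²; (x − 108.6)² + (y − 119.7)² = 22.60².
Subtracting the STA_03 equation from the STA_04 and STA_05 equations removes the quadratic terms:
249.2 x − 404.4 y = -19490.26
338.8 x + 186.2 y = 50564.49
Solving the 2×2 system: x ≈ 91.7, y ≈ 104.7 km.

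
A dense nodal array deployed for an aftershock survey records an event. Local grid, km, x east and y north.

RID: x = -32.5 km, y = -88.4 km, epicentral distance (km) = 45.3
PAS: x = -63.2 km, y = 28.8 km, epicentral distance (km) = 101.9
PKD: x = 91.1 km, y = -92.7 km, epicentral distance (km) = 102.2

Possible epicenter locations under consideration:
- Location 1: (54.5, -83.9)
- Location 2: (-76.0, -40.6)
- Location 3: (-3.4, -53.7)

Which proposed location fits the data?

For each candidate, compare |candidate − station| to the reported distance:
Location 1: residuals RID 41.8, PAS 61.1, PKD 64.6 → max 64.6 km
Location 2: residuals RID 19.3, PAS 31.3, PKD 72.8 → max 72.8 km
Location 3: residuals RID 0.0, PAS 0.0, PKD 0.0 → max 0.0 km
Only Location 3 has all residuals ≈ 0.

Location 3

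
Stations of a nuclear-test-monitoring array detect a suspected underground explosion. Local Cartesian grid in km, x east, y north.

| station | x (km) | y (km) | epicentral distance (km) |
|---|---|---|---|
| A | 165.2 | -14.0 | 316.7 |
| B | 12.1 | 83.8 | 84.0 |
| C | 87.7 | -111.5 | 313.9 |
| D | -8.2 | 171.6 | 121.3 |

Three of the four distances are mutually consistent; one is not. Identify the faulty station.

Solve using three stations at a time. Using A, C, D (subtract circle equations pairwise → linear system) gives (x, y) ≈ (-119.9, 124.0).
Distances from that point to each station vs reported:
  A: calculated 316.7 vs reported 316.7 → residual 0.0 km
  B: calculated 138.0 vs reported 84.0 → residual 54.0 km
  C: calculated 313.9 vs reported 313.9 → residual 0.0 km
  D: calculated 121.4 vs reported 121.3 → residual 0.1 km
A, C, D are mutually consistent (residuals ≈ 0); B is off by 54.0 km.

B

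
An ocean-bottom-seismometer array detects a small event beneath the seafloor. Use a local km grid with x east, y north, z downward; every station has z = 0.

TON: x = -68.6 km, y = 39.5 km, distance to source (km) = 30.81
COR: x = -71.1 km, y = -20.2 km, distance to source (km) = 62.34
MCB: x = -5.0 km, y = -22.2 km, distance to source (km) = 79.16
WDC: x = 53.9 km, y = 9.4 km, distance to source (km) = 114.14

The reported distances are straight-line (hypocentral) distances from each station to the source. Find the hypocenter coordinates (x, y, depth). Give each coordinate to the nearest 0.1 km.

Each station gives a sphere (x−x_i)² + (y−y_i)² + z² = d_i² (stations at z=0).
Subtracting the TON sphere from COR and MCB: z² cancels, leaving linear equations in x and y:
-5.0 x − 119.4 y = -3739.98
127.2 x − 123.4 y = -11065.42
Solving: x ≈ -54.395, y ≈ 33.601 km (keep extra digits for the depth step; rounded: -54.4, 33.6).
Then from the TON sphere: z² = 30.81² − (x + 68.6)² − (y − 39.5)² with x = -54.395, y = 33.601, so z ≈ 26.696 ≈ 26.7 km.

x ≈ -54.4 km, y ≈ 33.6 km, depth ≈ 26.7 km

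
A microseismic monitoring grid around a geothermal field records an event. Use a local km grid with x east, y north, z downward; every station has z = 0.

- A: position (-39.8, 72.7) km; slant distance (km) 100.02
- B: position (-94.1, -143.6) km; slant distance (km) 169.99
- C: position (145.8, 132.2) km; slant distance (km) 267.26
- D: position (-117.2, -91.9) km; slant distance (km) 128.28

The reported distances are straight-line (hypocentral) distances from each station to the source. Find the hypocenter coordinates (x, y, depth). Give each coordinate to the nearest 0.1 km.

Each station gives a sphere (x−x_i)² + (y−y_i)² + z² = d_i² (stations at z=0).
Subtracting the A sphere from B and C: z² cancels, leaving linear equations in x and y:
-108.6 x − 432.6 y = 3713.84
371.2 x + 119.0 y = -29558.76
Solving: x ≈ -83.607, y ≈ 12.404 km (keep extra digits for the depth step; rounded: -83.6, 12.4).
Then from the A sphere: z² = 100.02² − (x + 39.8)² − (y − 72.7)² with x = -83.607, y = 12.404, so z ≈ 66.703 ≈ 66.7 km.

x ≈ -83.6 km, y ≈ 12.4 km, depth ≈ 66.7 km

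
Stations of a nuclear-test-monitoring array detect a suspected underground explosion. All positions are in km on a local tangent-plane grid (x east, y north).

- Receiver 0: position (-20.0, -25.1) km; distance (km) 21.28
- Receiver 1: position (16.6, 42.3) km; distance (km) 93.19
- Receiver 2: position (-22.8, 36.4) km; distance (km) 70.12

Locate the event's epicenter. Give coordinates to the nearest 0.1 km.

Circle about each station: (x + 20.0)² + (y + 25.1)² = 21.28²; (x − 16.6)² + (y − 42.3)² = 93.19²; (x + 22.8)² + (y − 36.4)² = 70.12².
Subtracting the Receiver 0 equation from the Receiver 1 and Receiver 2 equations removes the quadratic terms:
73.2 x + 134.8 y = -7196.70
-5.6 x + 123.0 y = -3649.19
Solving the 2×2 system: x ≈ -40.3, y ≈ -31.5 km.
Check against Receiver 0 (with the unrounded x, y): √((x + 20.0)²+(y + 25.1)²) = 21.29 ≈ 21.28 km. ✓

(-40.3, -31.5)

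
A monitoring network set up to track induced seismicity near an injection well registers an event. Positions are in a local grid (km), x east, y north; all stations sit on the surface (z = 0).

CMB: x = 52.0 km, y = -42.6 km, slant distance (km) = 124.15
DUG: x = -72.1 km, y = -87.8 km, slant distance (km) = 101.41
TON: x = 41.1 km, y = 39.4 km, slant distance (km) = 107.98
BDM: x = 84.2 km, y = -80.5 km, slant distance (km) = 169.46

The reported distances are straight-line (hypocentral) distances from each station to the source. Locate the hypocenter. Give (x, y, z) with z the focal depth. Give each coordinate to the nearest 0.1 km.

Each station gives a sphere (x−x_i)² + (y−y_i)² + z² = d_i² (stations at z=0).
Subtracting the CMB sphere from DUG and TON: z² cancels, leaving linear equations in x and y:
-248.2 x − 90.4 y = 13517.72
-21.8 x + 164.0 y = 2476.35
Solving: x ≈ -57.194, y ≈ 7.497 km (keep extra digits for the depth step; rounded: -57.2, 7.5).
Then from the CMB sphere: z² = 124.15² − (x − 52.0)² − (y + 42.6)² with x = -57.194, y = 7.497, so z ≈ 31.308 ≈ 31.3 km.

x ≈ -57.2 km, y ≈ 7.5 km, depth ≈ 31.3 km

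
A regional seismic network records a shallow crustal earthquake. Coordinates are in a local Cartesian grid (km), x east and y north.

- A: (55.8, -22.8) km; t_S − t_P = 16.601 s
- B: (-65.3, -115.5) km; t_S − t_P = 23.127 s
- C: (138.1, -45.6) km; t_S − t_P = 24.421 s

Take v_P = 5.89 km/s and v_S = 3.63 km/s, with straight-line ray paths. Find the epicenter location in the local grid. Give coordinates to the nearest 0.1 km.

-39.8 km east, 101.8 km north

Distance from S−P lag: d = Δt · v_P v_S / (v_P − v_S) = Δt · (5.89·3.63)/(5.89−3.63) ≈ 9.4605·Δt.
So d_A = 157.05, d_B = 218.79, d_C = 231.03 km.
Circle about each station: (x − 55.8)² + (y + 22.8)² = 157.05²; (x + 65.3)² + (y + 115.5)² = 218.79²; (x − 138.1)² + (y + 45.6)² = 231.03².
Subtracting the A equation from the B and C equations removes the quadratic terms:
-242.2 x − 185.4 y = -9233.50
164.6 x − 45.6 y = -11192.67
Solving the 2×2 system: x ≈ -39.8, y ≈ 101.8 km.
Check against A (with the unrounded x, y): √((x − 55.8)²+(y + 22.8)²) = 157.04 ≈ 157.05 km. ✓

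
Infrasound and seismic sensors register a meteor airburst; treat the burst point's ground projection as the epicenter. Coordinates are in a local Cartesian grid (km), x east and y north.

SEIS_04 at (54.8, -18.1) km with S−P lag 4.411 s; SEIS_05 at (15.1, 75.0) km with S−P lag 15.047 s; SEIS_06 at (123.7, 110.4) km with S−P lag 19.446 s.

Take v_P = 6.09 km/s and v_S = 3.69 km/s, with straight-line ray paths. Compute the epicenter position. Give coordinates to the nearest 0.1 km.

57.7 km east, -59.3 km north

Distance from S−P lag: d = Δt · v_P v_S / (v_P − v_S) = Δt · (6.09·3.69)/(6.09−3.69) ≈ 9.3634·Δt.
So d_SEIS_04 = 41.30, d_SEIS_05 = 140.89, d_SEIS_06 = 182.08 km.
Circle about each station: (x − 54.8)² + (y + 18.1)² = 41.30²; (x − 15.1)² + (y − 75.0)² = 140.89²; (x − 123.7)² + (y − 110.4)² = 182.08².
Subtracting pairs of circle equations eliminates x²+y² and gives linear equations (the radical axes):
-79.4 x + 186.2 y = -15621.94
137.8 x + 257.0 y = -7288.24
Solving the 2×2 system: x ≈ 57.7, y ≈ -59.3 km.
Check against SEIS_04 (with the unrounded x, y): √((x − 54.8)²+(y + 18.1)²) = 41.30 ≈ 41.30 km. ✓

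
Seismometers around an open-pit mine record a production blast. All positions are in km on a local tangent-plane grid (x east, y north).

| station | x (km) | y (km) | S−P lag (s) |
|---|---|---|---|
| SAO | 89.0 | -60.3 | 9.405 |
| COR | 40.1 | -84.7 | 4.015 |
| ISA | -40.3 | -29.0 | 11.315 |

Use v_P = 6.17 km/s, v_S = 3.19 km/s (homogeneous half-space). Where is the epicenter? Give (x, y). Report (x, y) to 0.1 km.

26.9 km east, -61.7 km north

Distance from S−P lag: d = Δt · v_P v_S / (v_P − v_S) = Δt · (6.17·3.19)/(6.17−3.19) ≈ 6.6048·Δt.
So d_SAO = 62.12, d_COR = 26.52, d_ISA = 74.73 km.
Circle about each station: (x − 89.0)² + (y + 60.3)² = 62.12²; (x − 40.1)² + (y + 84.7)² = 26.52²; (x + 40.3)² + (y + 29.0)² = 74.73².
Subtracting the SAO equation from the COR and ISA equations removes the quadratic terms:
-97.8 x − 48.8 y = 380.59
-258.6 x + 62.6 y = -10817.68
Solving the 2×2 system: x ≈ 26.9, y ≈ -61.7 km.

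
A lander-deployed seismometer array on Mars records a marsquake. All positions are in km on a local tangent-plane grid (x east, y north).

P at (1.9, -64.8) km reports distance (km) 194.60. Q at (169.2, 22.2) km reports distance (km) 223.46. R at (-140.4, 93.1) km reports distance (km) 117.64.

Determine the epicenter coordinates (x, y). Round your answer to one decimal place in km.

Circle about each station: (x − 1.9)² + (y + 64.8)² = 194.60²; (x − 169.2)² + (y − 22.2)² = 223.46²; (x + 140.4)² + (y − 93.1)² = 117.64².
Subtracting the P equation from the Q and R equations removes the quadratic terms:
334.6 x + 174.0 y = 12853.62
-284.6 x + 315.8 y = 48207.11
Solving the 2×2 system: x ≈ -27.9, y ≈ 127.5 km.
Check against P (with the unrounded x, y): √((x − 1.9)²+(y + 64.8)²) = 194.61 ≈ 194.60 km. ✓

x ≈ -27.9 km, y ≈ 127.5 km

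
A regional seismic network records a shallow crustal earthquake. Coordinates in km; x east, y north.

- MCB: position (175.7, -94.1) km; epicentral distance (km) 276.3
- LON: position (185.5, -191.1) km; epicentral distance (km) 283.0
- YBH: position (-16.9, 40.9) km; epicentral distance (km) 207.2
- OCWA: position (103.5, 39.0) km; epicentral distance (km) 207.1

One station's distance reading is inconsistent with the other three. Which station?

OCWA

Solve using three stations at a time. Using MCB, LON, YBH (subtract circle equations pairwise → linear system) gives (x, y) ≈ (-94.6, -151.1).
Distances from that point to each station vs reported:
  MCB: calculated 276.2 vs reported 276.3 → residual 0.1 km
  LON: calculated 282.9 vs reported 283.0 → residual 0.1 km
  YBH: calculated 207.1 vs reported 207.2 → residual 0.1 km
  OCWA: calculated 274.5 vs reported 207.1 → residual 67.4 km
MCB, LON, YBH are mutually consistent (residuals ≈ 0); OCWA is off by 67.4 km.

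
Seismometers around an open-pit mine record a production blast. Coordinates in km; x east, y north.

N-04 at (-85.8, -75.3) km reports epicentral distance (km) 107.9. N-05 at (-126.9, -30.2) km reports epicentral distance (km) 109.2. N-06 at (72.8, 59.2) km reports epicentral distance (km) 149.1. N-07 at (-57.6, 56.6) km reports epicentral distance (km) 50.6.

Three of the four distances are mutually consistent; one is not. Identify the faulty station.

Solve using three stations at a time. Using N-04, N-05, N-07 (subtract circle equations pairwise → linear system) gives (x, y) ≈ (-27.8, 15.7).
Distances from that point to each station vs reported:
  N-04: calculated 107.9 vs reported 107.9 → residual 0.0 km
  N-05: calculated 109.2 vs reported 109.2 → residual 0.0 km
  N-06: calculated 109.6 vs reported 149.1 → residual 39.5 km
  N-07: calculated 50.6 vs reported 50.6 → residual 0.0 km
N-04, N-05, N-07 are mutually consistent (residuals ≈ 0); N-06 is off by 39.5 km.

N-06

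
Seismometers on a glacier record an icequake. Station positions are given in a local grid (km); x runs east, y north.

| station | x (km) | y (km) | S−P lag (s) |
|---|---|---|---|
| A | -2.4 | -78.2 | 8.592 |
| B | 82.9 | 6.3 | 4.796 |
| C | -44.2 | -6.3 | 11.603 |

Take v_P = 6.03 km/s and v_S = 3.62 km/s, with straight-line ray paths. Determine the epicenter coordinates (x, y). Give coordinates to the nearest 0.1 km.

Distance from S−P lag: d = Δt · v_P v_S / (v_P − v_S) = Δt · (6.03·3.62)/(6.03−3.62) ≈ 9.0575·Δt.
So d_A = 77.82, d_B = 43.44, d_C = 105.09 km.
Circle about each station: (x + 2.4)² + (y + 78.2)² = 77.82²; (x − 82.9)² + (y − 6.3)² = 43.44²; (x + 44.2)² + (y + 6.3)² = 105.09².
Subtracting pairs of circle equations eliminates x²+y² and gives linear equations (the radical axes):
170.6 x + 169.0 y = 4960.02
-83.6 x + 143.8 y = -9115.63
Solving the 2×2 system: x ≈ 58.3, y ≈ -29.5 km.

x ≈ 58.3 km, y ≈ -29.5 km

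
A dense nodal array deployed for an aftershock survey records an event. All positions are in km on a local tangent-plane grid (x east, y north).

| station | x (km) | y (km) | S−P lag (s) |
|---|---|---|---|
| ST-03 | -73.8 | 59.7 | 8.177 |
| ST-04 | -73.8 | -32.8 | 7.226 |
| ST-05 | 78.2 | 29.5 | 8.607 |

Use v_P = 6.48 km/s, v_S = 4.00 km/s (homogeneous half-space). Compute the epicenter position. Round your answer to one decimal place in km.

Distance from S−P lag: d = Δt · v_P v_S / (v_P − v_S) = Δt · (6.48·4.00)/(6.48−4.00) ≈ 10.4516·Δt.
So d_ST-03 = 85.46, d_ST-04 = 75.52, d_ST-05 = 89.96 km.
Circle about each station: (x + 73.8)² + (y − 59.7)² = 85.46²; (x + 73.8)² + (y + 32.8)² = 75.52²; (x − 78.2)² + (y − 29.5)² = 89.96².
Subtracting the ST-03 equation from the ST-04 and ST-05 equations removes the quadratic terms:
0.0 x − 185.0 y = -888.11
304.0 x − 60.4 y = -2814.43
Solving the 2×2 system: x ≈ -8.3, y ≈ 4.8 km.

x ≈ -8.3 km, y ≈ 4.8 km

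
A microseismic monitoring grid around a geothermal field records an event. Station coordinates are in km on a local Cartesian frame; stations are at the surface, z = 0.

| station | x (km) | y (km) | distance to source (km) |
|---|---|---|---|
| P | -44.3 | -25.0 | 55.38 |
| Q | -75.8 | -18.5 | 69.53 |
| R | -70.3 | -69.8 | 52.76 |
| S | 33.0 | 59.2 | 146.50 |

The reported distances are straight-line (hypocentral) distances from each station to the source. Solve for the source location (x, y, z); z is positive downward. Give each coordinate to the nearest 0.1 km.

x ≈ -40.0 km, y ≈ -60.6 km, depth ≈ 42.2 km

Each station gives a sphere (x−x_i)² + (y−y_i)² + z² = d_i² (stations at z=0).
Subtracting the P sphere from Q and R: z² cancels, leaving linear equations in x and y:
-63.0 x + 13.0 y = 1732.92
-52.0 x − 89.6 y = 7509.97
Solving: x ≈ -40.011, y ≈ -60.596 km (keep extra digits for the depth step; rounded: -40.0, -60.6).
Then from the P sphere: z² = 55.38² − (x + 44.3)² − (y + 25.0)² with x = -40.011, y = -60.596, so z ≈ 42.208 ≈ 42.2 km.
Check against S (with the unrounded solution): distance 146.50 ≈ 146.50 km. ✓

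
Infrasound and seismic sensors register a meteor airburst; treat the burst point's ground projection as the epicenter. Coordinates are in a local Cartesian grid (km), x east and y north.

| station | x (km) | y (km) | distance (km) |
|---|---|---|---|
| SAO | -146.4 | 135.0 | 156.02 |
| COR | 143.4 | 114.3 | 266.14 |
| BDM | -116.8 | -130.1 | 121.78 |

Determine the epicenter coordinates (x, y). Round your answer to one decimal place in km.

x ≈ -91.4 km, y ≈ -11.0 km

Circle about each station: (x + 146.4)² + (y − 135.0)² = 156.02²; (x − 143.4)² + (y − 114.3)² = 266.14²; (x + 116.8)² + (y + 130.1)² = 121.78².
Subtracting pairs of circle equations eliminates x²+y² and gives linear equations (the radical axes):
579.6 x − 41.4 y = -52518.17
59.2 x − 530.2 y = 422.16
Solving the 2×2 system: x ≈ -91.4, y ≈ -11.0 km.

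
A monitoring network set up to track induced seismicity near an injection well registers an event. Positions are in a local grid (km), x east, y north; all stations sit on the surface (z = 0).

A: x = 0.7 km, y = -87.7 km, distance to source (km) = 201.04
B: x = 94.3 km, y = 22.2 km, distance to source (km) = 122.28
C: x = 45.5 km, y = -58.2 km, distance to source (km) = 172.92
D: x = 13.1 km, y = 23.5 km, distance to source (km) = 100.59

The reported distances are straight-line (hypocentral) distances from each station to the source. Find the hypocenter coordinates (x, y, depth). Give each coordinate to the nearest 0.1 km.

x ≈ 25.2 km, y ≈ 102.1 km, depth ≈ 61.6 km

Each station gives a sphere (x−x_i)² + (y−y_i)² + z² = d_i² (stations at z=0).
Subtracting the A sphere from B and C: z² cancels, leaving linear equations in x and y:
187.2 x + 219.8 y = 27158.23
89.6 x + 59.0 y = 8281.47
Solving: x ≈ 25.196, y ≈ 102.100 km (keep extra digits for the depth step; rounded: 25.2, 102.1).
Then from the A sphere: z² = 201.04² − (x − 0.7)² − (y + 87.7)² with x = 25.196, y = 102.100, so z ≈ 61.587 ≈ 61.6 km.
Check against D (with the unrounded solution): distance 100.59 ≈ 100.59 km. ✓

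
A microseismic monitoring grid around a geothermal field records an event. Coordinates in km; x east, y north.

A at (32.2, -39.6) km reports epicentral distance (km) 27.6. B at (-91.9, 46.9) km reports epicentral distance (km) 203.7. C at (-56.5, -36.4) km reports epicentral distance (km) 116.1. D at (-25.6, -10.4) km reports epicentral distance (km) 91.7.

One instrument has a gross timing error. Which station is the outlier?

B

Solve using three stations at a time. Using A, C, D (subtract circle equations pairwise → linear system) gives (x, y) ≈ (59.3, -45.1).
Distances from that point to each station vs reported:
  A: calculated 27.6 vs reported 27.6 → residual 0.0 km
  B: calculated 177.0 vs reported 203.7 → residual 26.7 km
  C: calculated 116.1 vs reported 116.1 → residual 0.0 km
  D: calculated 91.7 vs reported 91.7 → residual 0.0 km
A, C, D are mutually consistent (residuals ≈ 0); B is off by 26.7 km.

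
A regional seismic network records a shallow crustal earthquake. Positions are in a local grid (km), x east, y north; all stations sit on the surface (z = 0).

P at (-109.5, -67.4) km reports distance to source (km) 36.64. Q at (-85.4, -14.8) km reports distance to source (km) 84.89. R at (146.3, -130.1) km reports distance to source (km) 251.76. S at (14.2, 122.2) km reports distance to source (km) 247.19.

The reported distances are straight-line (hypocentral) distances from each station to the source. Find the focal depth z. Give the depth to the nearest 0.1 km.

23.1 km

Each station gives a sphere (x−x_i)² + (y−y_i)² + z² = d_i² (stations at z=0).
Subtracting the P sphere from Q and R: z² cancels, leaving linear equations in x and y:
48.2 x + 105.2 y = -14884.63
511.6 x − 125.4 y = -40243.92
Solving: x ≈ -101.900, y ≈ -94.801 km (keep extra digits for the depth step; rounded: -101.9, -94.8).
Then from the P sphere: z² = 36.64² − (x + 109.5)² − (y + 67.4)² with x = -101.900, y = -94.801, so z ≈ 23.107 ≈ 23.1 km.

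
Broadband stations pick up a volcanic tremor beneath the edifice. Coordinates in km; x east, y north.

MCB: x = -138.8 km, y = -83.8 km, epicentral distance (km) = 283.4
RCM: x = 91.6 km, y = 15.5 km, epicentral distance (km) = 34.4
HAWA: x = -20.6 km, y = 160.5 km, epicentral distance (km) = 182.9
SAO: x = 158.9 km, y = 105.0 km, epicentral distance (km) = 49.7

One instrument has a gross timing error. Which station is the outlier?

SAO

Solve using three stations at a time. Using MCB, RCM, HAWA (subtract circle equations pairwise → linear system) gives (x, y) ≈ (116.4, 39.4).
Distances from that point to each station vs reported:
  MCB: calculated 283.4 vs reported 283.4 → residual 0.0 km
  RCM: calculated 34.4 vs reported 34.4 → residual 0.0 km
  HAWA: calculated 182.9 vs reported 182.9 → residual 0.0 km
  SAO: calculated 78.2 vs reported 49.7 → residual 28.5 km
MCB, RCM, HAWA are mutually consistent (residuals ≈ 0); SAO is off by 28.5 km.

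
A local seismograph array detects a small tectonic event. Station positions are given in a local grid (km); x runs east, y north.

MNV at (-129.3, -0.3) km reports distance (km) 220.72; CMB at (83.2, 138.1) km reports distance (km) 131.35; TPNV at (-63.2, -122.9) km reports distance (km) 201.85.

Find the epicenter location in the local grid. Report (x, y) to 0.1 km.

(91.3, 7.0)

Circle about each station: (x + 129.3)² + (y + 0.3)² = 220.72²; (x − 83.2)² + (y − 138.1)² = 131.35²; (x + 63.2)² + (y + 122.9)² = 201.85².
Subtracting pairs of circle equations eliminates x²+y² and gives linear equations (the radical axes):
425.0 x + 276.8 y = 40739.77
132.2 x − 245.2 y = 10353.97
Solving the 2×2 system: x ≈ 91.3, y ≈ 7.0 km.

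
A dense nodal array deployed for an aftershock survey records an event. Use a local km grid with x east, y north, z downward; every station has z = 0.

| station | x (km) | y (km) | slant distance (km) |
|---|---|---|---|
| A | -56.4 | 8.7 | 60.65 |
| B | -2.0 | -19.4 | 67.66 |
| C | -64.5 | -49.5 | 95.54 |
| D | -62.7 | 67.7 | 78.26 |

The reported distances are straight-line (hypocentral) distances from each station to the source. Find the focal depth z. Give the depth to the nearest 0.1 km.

depth ≈ 49.5 km

Each station gives a sphere (x−x_i)² + (y−y_i)² + z² = d_i² (stations at z=0).
Subtracting the A sphere from B and C: z² cancels, leaving linear equations in x and y:
108.8 x − 56.2 y = -3775.74
-16.2 x − 116.4 y = -2095.62
Solving: x ≈ -23.700, y ≈ 21.302 km (keep extra digits for the depth step; rounded: -23.7, 21.3).
Then from the A sphere: z² = 60.65² − (x + 56.4)² − (y − 8.7)² with x = -23.700, y = 21.302, so z ≈ 49.501 ≈ 49.5 km.
Check against D (with the unrounded solution): distance 78.26 ≈ 78.26 km. ✓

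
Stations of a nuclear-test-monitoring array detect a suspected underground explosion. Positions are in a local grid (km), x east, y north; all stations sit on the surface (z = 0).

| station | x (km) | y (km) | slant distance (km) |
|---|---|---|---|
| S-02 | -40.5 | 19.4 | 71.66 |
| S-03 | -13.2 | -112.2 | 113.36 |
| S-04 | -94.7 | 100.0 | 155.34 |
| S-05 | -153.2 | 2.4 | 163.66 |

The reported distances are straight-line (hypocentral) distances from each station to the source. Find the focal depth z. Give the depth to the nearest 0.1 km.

Each station gives a sphere (x−x_i)² + (y−y_i)² + z² = d_i² (stations at z=0).
Subtracting the S-02 sphere from S-03 and S-04: z² cancels, leaving linear equations in x and y:
54.6 x − 263.2 y = 3031.14
-108.4 x + 161.2 y = -2043.88
Solving: x ≈ 2.500, y ≈ -10.998 km (keep extra digits for the depth step; rounded: 2.5, -11.0).
Then from the S-02 sphere: z² = 71.66² − (x + 40.5)² − (y − 19.4)² with x = 2.500, y = -10.998, so z ≈ 48.602 ≈ 48.6 km.
Check against S-05 (with the unrounded solution): distance 163.66 ≈ 163.66 km. ✓

z ≈ 48.6 km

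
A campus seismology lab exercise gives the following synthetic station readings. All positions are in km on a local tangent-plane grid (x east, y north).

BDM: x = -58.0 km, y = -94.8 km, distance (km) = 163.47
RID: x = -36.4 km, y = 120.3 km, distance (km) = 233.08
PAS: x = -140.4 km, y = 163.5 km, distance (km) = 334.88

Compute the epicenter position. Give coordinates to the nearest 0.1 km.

(103.0, -66.5)

Circle about each station: (x + 58.0)² + (y + 94.8)² = 163.47²; (x + 36.4)² + (y − 120.3)² = 233.08²; (x + 140.4)² + (y − 163.5)² = 334.88².
Subtracting pairs of circle equations eliminates x²+y² and gives linear equations (the radical axes):
43.2 x + 430.2 y = -24157.84
-164.8 x + 516.6 y = -51328.80
Solving the 2×2 system: x ≈ 103.0, y ≈ -66.5 km.
Check against BDM (with the unrounded x, y): √((x + 58.0)²+(y + 94.8)²) = 163.48 ≈ 163.47 km. ✓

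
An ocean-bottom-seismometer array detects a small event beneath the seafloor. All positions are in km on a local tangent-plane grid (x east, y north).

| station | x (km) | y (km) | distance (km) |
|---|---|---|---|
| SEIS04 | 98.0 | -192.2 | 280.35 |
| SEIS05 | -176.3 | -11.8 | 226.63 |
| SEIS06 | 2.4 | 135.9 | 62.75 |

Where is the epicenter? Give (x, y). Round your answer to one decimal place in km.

(30.9, 80.0)

Circle about each station: (x − 98.0)² + (y + 192.2)² = 280.35²; (x + 176.3)² + (y + 11.8)² = 226.63²; (x − 2.4)² + (y − 135.9)² = 62.75².
Subtracting the SEIS04 equation from the SEIS05 and SEIS06 equations removes the quadratic terms:
-548.6 x + 360.8 y = 11911.06
-191.2 x + 656.2 y = 46588.29
Solving the 2×2 system: x ≈ 30.9, y ≈ 80.0 km.
Check against SEIS04 (with the unrounded x, y): √((x − 98.0)²+(y + 192.2)²) = 280.35 ≈ 280.35 km. ✓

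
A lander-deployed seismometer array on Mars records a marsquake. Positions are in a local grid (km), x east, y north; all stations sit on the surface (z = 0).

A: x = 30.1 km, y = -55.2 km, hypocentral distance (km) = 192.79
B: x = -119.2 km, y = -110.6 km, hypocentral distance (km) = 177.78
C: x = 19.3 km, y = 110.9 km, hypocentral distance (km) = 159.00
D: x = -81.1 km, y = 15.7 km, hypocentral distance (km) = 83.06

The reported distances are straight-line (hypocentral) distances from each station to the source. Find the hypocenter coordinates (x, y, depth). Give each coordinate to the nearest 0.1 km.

Each station gives a sphere (x−x_i)² + (y−y_i)² + z² = d_i² (stations at z=0).
Subtracting the A sphere from B and C: z² cancels, leaving linear equations in x and y:
-298.6 x − 110.8 y = 28050.21
-21.6 x + 332.2 y = 20605.23
Solving: x ≈ -114.200, y ≈ 54.601 km (keep extra digits for the depth step; rounded: -114.2, 54.6).
Then from the A sphere: z² = 192.79² − (x − 30.1)² − (y + 55.2)² with x = -114.200, y = 54.601, so z ≈ 65.492 ≈ 65.5 km.

(-114.2, 54.6, 65.5)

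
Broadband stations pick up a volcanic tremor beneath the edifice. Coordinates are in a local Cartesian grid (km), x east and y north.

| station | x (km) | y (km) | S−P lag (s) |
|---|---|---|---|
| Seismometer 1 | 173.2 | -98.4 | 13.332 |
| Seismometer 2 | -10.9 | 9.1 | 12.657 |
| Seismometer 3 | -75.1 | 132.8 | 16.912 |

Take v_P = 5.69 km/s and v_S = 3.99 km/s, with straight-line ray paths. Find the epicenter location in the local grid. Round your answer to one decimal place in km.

x ≈ 143.8 km, y ≈ 77.2 km

Distance from S−P lag: d = Δt · v_P v_S / (v_P − v_S) = Δt · (5.69·3.99)/(5.69−3.99) ≈ 13.3548·Δt.
So d_Seismometer 1 = 178.05, d_Seismometer 2 = 169.03, d_Seismometer 3 = 225.86 km.
Circle about each station: (x − 173.2)² + (y + 98.4)² = 178.05²; (x + 10.9)² + (y − 9.1)² = 169.03²; (x + 75.1)² + (y − 132.8)² = 225.86².
Subtracting the Seismometer 1 equation from the Seismometer 2 and Seismometer 3 equations removes the quadratic terms:
-368.2 x + 215.0 y = -36348.52
-496.6 x + 462.4 y = -35715.89
Solving the 2×2 system: x ≈ 143.8, y ≈ 77.2 km.
Check against Seismometer 1 (with the unrounded x, y): √((x − 173.2)²+(y + 98.4)²) = 178.03 ≈ 178.05 km. ✓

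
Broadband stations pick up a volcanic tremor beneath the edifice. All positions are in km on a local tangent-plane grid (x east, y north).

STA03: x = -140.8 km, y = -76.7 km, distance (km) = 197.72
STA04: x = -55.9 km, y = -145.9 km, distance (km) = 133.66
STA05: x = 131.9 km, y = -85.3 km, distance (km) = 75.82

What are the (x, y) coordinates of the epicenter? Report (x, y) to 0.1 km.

56.9 km east, -74.2 km north

Circle about each station: (x + 140.8)² + (y + 76.7)² = 197.72²; (x + 55.9)² + (y + 145.9)² = 133.66²; (x − 131.9)² + (y + 85.3)² = 75.82².
Subtracting pairs of circle equations eliminates x²+y² and gives linear equations (the radical axes):
169.8 x − 138.4 y = 19932.29
545.4 x − 17.2 y = 32310.70
Solving the 2×2 system: x ≈ 56.9, y ≈ -74.2 km.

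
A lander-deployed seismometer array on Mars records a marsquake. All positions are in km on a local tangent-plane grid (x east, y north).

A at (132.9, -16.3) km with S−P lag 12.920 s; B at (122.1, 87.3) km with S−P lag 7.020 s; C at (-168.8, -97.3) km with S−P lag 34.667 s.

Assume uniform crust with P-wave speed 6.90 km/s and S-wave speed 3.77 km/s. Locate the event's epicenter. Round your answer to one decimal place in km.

(66.9, 68.4)

Distance from S−P lag: d = Δt · v_P v_S / (v_P − v_S) = Δt · (6.90·3.77)/(6.90−3.77) ≈ 8.3109·Δt.
So d_A = 107.38, d_B = 58.34, d_C = 288.11 km.
Circle about each station: (x − 132.9)² + (y + 16.3)² = 107.38²; (x − 122.1)² + (y − 87.3)² = 58.34²; (x + 168.8)² + (y + 97.3)² = 288.11².
Subtracting the A equation from the B and C equations removes the quadratic terms:
-21.6 x + 207.2 y = 12728.51
-603.4 x − 162.0 y = -51444.28
Solving the 2×2 system: x ≈ 66.9, y ≈ 68.4 km.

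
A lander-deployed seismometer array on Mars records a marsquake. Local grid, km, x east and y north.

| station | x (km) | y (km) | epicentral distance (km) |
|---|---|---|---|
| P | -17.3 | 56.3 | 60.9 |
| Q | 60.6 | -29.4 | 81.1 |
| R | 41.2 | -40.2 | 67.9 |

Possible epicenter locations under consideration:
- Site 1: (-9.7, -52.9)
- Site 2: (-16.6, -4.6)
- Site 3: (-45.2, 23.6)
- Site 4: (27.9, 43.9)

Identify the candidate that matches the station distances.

Site 2

For each candidate, compare |candidate − station| to the reported distance:
Site 1: residuals P 48.6, Q 7.0, R 15.4 → max 48.6 km
Site 2: residuals P 0.0, Q 0.0, R 0.0 → max 0.0 km
Site 3: residuals P 17.9, Q 37.2, R 39.5 → max 39.5 km
Site 4: residuals P 14.0, Q 0.8, R 17.2 → max 17.2 km
Only Site 2 has all residuals ≈ 0.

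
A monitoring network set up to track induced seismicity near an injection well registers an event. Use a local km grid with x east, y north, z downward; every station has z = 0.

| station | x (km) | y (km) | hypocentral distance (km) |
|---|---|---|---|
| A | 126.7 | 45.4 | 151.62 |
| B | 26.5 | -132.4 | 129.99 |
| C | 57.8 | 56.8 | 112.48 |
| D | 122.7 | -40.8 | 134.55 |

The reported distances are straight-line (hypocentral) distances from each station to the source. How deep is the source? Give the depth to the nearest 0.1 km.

Each station gives a sphere (x−x_i)² + (y−y_i)² + z² = d_i² (stations at z=0).
Subtracting the A sphere from B and C: z² cancels, leaving linear equations in x and y:
-200.4 x − 355.6 y = 6209.18
-137.8 x + 22.8 y = -1210.10
Solving: x ≈ 5.390, y ≈ -20.499 km (keep extra digits for the depth step; rounded: 5.4, -20.5).
Then from the A sphere: z² = 151.62² − (x − 126.7)² − (y − 45.4)² with x = 5.390, y = -20.499, so z ≈ 62.688 ≈ 62.7 km.

depth ≈ 62.7 km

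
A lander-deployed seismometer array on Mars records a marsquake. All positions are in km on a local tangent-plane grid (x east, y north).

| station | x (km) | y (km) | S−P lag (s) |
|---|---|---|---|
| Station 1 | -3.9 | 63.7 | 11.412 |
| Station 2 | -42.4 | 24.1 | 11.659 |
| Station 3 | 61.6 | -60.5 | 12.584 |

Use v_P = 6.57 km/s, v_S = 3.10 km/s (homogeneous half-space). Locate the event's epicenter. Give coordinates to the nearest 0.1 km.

Distance from S−P lag: d = Δt · v_P v_S / (v_P − v_S) = Δt · (6.57·3.10)/(6.57−3.10) ≈ 5.8695·Δt.
So d_Station 1 = 66.98, d_Station 2 = 68.43, d_Station 3 = 73.86 km.
Circle about each station: (x + 3.9)² + (y − 63.7)² = 66.98²; (x + 42.4)² + (y − 24.1)² = 68.43²; (x − 61.6)² + (y + 60.5)² = 73.86².
Subtracting the Station 1 equation from the Station 2 and Station 3 equations removes the quadratic terms:
-77.0 x − 79.2 y = -1890.67
131.0 x − 248.4 y = 2412.93
Solving the 2×2 system: x ≈ 22.4, y ≈ 2.1 km.

(22.4, 2.1)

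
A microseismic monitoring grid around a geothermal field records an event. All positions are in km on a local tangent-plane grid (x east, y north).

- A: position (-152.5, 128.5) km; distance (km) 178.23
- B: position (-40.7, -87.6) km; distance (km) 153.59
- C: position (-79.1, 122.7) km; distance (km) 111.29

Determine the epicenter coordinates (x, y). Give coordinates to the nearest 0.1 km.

x ≈ 10.8 km, y ≈ 57.1 km

Circle about each station: (x + 152.5)² + (y − 128.5)² = 178.23²; (x + 40.7)² + (y + 87.6)² = 153.59²; (x + 79.1)² + (y − 122.7)² = 111.29².
Subtracting the A equation from the B and C equations removes the quadratic terms:
223.6 x − 432.2 y = -22262.21
146.8 x − 11.6 y = 924.07
Solving the 2×2 system: x ≈ 10.8, y ≈ 57.1 km.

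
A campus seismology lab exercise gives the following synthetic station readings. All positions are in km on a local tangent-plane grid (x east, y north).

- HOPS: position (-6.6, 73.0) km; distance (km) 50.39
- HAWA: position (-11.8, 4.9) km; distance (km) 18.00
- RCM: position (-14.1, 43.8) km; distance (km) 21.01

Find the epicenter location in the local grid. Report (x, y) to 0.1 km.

Circle about each station: (x + 6.6)² + (y − 73.0)² = 50.39²; (x + 11.8)² + (y − 4.9)² = 18.00²; (x + 14.1)² + (y − 43.8)² = 21.01².
Subtracting the HOPS equation from the HAWA and RCM equations removes the quadratic terms:
-10.4 x − 136.2 y = -2994.16
-15.0 x − 58.4 y = -1157.58
Solving the 2×2 system: x ≈ -12.0, y ≈ 22.9 km.

-12.0 km east, 22.9 km north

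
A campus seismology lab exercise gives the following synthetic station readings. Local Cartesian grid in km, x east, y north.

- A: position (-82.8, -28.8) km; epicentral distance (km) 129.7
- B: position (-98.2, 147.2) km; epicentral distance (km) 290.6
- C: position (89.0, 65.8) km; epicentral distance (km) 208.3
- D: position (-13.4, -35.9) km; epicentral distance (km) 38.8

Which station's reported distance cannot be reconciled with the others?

Solve using three stations at a time. Using A, B, C (subtract circle equations pairwise → linear system) gives (x, y) ≈ (4.6, -124.6).
Distances from that point to each station vs reported:
  A: calculated 129.7 vs reported 129.7 → residual 0.0 km
  B: calculated 290.6 vs reported 290.6 → residual 0.0 km
  C: calculated 208.3 vs reported 208.3 → residual 0.0 km
  D: calculated 90.5 vs reported 38.8 → residual 51.7 km
A, B, C are mutually consistent (residuals ≈ 0); D is off by 51.7 km.

D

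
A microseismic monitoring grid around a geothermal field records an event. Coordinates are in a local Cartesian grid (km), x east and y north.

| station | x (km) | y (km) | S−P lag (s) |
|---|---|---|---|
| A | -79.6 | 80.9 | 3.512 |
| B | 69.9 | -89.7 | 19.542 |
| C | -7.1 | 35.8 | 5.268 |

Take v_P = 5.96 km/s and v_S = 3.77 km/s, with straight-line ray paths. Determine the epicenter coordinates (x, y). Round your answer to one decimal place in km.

(-44.0, 75.3)

Distance from S−P lag: d = Δt · v_P v_S / (v_P − v_S) = Δt · (5.96·3.77)/(5.96−3.77) ≈ 10.2599·Δt.
So d_A = 36.03, d_B = 200.50, d_C = 54.05 km.
Circle about each station: (x + 79.6)² + (y − 80.9)² = 36.03²; (x − 69.9)² + (y + 89.7)² = 200.50²; (x + 7.1)² + (y − 35.8)² = 54.05².
Subtracting pairs of circle equations eliminates x²+y² and gives linear equations (the radical axes):
299.0 x − 341.2 y = -38850.96
145.0 x − 90.2 y = -13172.16
Solving the 2×2 system: x ≈ -44.0, y ≈ 75.3 km.
Check against A (with the unrounded x, y): √((x + 79.6)²+(y − 80.9)²) = 36.04 ≈ 36.03 km. ✓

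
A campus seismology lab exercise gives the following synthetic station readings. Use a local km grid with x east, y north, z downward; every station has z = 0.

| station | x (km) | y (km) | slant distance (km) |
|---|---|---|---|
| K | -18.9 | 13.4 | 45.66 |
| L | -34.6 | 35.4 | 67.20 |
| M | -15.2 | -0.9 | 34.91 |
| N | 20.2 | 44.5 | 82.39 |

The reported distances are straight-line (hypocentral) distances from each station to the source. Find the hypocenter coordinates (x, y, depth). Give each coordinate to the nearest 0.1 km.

(-17.3, -24.1, 26.0)

Each station gives a sphere (x−x_i)² + (y−y_i)² + z² = d_i² (stations at z=0).
Subtracting the K sphere from L and M: z² cancels, leaving linear equations in x and y:
-31.4 x + 44.0 y = -517.45
7.4 x − 28.6 y = 561.21
Solving: x ≈ -17.284, y ≈ -24.095 km (keep extra digits for the depth step; rounded: -17.3, -24.1).
Then from the K sphere: z² = 45.66² − (x + 18.9)² − (y − 13.4)² with x = -17.284, y = -24.095, so z ≈ 26.007 ≈ 26.0 km.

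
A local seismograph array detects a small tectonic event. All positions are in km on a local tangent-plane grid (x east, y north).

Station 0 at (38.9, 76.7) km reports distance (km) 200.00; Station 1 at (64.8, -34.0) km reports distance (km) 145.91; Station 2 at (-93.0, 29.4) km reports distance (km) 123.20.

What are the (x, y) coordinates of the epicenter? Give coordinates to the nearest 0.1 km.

(-69.3, -91.5)

Circle about each station: (x − 38.9)² + (y − 76.7)² = 200.00²; (x − 64.8)² + (y + 34.0)² = 145.91²; (x + 93.0)² + (y − 29.4)² = 123.20².
Subtracting pairs of circle equations eliminates x²+y² and gives linear equations (the radical axes):
51.8 x − 221.4 y = 16669.21
-263.8 x − 94.6 y = 26939.02
Solving the 2×2 system: x ≈ -69.3, y ≈ -91.5 km.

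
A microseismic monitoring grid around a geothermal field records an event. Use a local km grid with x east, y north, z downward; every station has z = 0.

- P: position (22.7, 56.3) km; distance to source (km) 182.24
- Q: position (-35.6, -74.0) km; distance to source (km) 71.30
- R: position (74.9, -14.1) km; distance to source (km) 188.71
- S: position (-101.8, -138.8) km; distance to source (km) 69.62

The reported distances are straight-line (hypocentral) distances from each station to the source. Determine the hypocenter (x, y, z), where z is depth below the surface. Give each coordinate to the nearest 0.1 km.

(-102.3, -73.9, 25.2)

Each station gives a sphere (x−x_i)² + (y−y_i)² + z² = d_i² (stations at z=0).
Subtracting the P sphere from Q and R: z² cancels, leaving linear equations in x and y:
-116.6 x − 260.6 y = 31186.11
104.4 x − 140.8 y = -276.21
Solving: x ≈ -102.306, y ≈ -73.896 km (keep extra digits for the depth step; rounded: -102.3, -73.9).
Then from the P sphere: z² = 182.24² − (x − 22.7)² − (y − 56.3)² with x = -102.306, y = -73.896, so z ≈ 25.178 ≈ 25.2 km.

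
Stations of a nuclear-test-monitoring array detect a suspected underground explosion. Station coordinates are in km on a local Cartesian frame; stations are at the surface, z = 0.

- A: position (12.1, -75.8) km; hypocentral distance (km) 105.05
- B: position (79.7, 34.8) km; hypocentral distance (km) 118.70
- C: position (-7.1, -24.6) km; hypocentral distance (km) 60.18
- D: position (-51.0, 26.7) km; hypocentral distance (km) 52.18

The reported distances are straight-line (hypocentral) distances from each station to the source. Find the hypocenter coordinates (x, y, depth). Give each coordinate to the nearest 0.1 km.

(-27.9, 10.8, 44.0)

Each station gives a sphere (x−x_i)² + (y−y_i)² + z² = d_i² (stations at z=0).
Subtracting the A sphere from B and C: z² cancels, leaving linear equations in x and y:
135.2 x + 221.2 y = -1383.11
-38.4 x + 102.4 y = 2177.39
Solving: x ≈ -27.901, y ≈ 10.801 km (keep extra digits for the depth step; rounded: -27.9, 10.8).
Then from the A sphere: z² = 105.05² − (x − 12.1)² − (y + 75.8)² with x = -27.901, y = 10.801, so z ≈ 43.996 ≈ 44.0 km.
Check against D (with the unrounded solution): distance 52.17 ≈ 52.18 km. ✓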